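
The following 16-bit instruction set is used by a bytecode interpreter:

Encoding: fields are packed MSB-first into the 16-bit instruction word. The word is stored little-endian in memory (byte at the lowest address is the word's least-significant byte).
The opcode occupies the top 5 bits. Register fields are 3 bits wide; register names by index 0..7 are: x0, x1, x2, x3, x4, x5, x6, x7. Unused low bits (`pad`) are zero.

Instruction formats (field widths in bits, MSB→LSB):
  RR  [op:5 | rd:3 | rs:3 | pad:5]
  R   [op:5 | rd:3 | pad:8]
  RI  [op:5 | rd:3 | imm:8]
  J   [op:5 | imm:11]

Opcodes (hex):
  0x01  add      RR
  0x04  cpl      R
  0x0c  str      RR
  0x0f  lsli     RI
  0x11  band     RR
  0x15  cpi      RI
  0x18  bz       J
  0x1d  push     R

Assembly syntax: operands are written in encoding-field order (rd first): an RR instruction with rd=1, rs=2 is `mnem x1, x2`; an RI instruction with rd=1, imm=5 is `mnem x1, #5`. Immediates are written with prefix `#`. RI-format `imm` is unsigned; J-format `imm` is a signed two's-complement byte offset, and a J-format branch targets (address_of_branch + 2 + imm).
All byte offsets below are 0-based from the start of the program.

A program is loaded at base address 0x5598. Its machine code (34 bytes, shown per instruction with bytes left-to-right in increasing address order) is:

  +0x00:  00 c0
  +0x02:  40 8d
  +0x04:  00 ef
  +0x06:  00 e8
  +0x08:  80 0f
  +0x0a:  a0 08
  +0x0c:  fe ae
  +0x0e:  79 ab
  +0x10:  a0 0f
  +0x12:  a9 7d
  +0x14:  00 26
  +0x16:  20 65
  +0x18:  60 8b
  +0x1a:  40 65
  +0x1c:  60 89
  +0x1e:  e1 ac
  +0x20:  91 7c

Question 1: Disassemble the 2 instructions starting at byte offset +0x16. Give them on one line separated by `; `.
str x5, x1; band x3, x3

@+16  little-endian(20 65) = 0x6520
  op=0x6520>>11=0xc ⇒ str (RR)
  rd: (w>>8)&0x7=0x5 → x5
  rs: (w>>5)&0x7=0x1 → x1
@+18  little-endian(60 8b) = 0x8b60
  op=0x8b60>>11=0x11 ⇒ band (RR)
  rd: (w>>8)&0x7=0x3 → x3
  rs: (w>>5)&0x7=0x3 → x3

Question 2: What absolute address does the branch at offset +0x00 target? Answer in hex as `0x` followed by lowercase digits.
0x559a

@+00  little-endian(00 c0) = 0xc000
  opcode bits[15:11]=0x18: bz/J
  [10:0] imm=0 = #0
  target = base 0x5598 + off 0x00 + 2 + imm 0 = 0x559a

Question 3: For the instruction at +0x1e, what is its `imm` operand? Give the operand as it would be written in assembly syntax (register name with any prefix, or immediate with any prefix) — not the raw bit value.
+0x1e: e1 ac ⇒ word 0xace1 (little)
  top 5b → 0x15 → cpi [RI]
  [10:8] rd=4 = x4
  [7:0] imm=225 = #225

#225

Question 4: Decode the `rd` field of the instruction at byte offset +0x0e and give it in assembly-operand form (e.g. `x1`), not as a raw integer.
+0x0e: 79 ab ⇒ word 0xab79 (little)
  top 5b → 0x15 → cpi [RI]
  rd: (w>>8)&0x7=0x3 → x3
  imm: (w>>0)&0xff=0x79 → #121

x3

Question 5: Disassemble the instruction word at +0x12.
lsli x5, #169

off 0x12: read a9 7d as little → 0x7da9
  top 5b → 0xf → lsli [RI]
  rd@[10:8]=0x5 ⇒ x5
  imm@[7:0]=0xa9 ⇒ #169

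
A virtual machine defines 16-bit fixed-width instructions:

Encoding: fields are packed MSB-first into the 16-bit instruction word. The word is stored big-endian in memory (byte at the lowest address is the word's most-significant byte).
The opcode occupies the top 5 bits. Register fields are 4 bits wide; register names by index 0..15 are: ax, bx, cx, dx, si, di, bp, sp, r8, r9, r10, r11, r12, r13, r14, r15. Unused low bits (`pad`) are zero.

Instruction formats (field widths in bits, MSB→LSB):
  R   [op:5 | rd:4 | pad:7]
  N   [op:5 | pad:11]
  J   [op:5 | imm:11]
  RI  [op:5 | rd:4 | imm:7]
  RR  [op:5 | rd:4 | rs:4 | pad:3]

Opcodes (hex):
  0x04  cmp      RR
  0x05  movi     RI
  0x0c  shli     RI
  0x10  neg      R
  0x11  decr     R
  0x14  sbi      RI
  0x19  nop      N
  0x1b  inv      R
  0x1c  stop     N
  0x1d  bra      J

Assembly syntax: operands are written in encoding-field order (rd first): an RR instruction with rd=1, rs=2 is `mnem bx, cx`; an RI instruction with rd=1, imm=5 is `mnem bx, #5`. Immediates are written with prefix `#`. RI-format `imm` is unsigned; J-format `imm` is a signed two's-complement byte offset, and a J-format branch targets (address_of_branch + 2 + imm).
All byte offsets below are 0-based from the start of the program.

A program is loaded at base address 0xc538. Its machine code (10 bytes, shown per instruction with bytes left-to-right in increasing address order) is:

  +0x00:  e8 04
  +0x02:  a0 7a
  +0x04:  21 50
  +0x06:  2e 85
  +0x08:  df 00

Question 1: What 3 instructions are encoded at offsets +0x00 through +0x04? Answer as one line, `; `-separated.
bra #4; sbi ax, #122; cmp cx, r10

off 0x00: read e8 04 as big → 0xe804
  op=0xe804>>11=0x1d ⇒ bra (J)
  imm: (w>>0)&0x7ff=0x4 → #4
off 0x02: read a0 7a as big → 0xa07a
  op=0xa07a>>11=0x14 ⇒ sbi (RI)
  rd: (w>>7)&0xf=0x0 → ax
  imm: (w>>0)&0x7f=0x7a → #122
off 0x04: read 21 50 as big → 0x2150
  op=0x2150>>11=0x4 ⇒ cmp (RR)
  rd: (w>>7)&0xf=0x2 → cx
  rs: (w>>3)&0xf=0xa → r10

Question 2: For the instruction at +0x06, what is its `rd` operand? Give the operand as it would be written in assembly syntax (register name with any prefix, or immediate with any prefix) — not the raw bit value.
@+06  big-endian(2e 85) = 0x2e85
  op=0x2e85>>11=0x5 ⇒ movi (RI)
  rd: (w>>7)&0xf=0xd → r13
  imm: (w>>0)&0x7f=0x5 → #5

r13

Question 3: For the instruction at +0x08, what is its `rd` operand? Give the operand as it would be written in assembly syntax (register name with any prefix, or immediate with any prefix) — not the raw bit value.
r14

@+08  big-endian(df 00) = 0xdf00
  opcode bits[15:11]=0x1b: inv/R
  rd@[10:7]=0xe ⇒ r14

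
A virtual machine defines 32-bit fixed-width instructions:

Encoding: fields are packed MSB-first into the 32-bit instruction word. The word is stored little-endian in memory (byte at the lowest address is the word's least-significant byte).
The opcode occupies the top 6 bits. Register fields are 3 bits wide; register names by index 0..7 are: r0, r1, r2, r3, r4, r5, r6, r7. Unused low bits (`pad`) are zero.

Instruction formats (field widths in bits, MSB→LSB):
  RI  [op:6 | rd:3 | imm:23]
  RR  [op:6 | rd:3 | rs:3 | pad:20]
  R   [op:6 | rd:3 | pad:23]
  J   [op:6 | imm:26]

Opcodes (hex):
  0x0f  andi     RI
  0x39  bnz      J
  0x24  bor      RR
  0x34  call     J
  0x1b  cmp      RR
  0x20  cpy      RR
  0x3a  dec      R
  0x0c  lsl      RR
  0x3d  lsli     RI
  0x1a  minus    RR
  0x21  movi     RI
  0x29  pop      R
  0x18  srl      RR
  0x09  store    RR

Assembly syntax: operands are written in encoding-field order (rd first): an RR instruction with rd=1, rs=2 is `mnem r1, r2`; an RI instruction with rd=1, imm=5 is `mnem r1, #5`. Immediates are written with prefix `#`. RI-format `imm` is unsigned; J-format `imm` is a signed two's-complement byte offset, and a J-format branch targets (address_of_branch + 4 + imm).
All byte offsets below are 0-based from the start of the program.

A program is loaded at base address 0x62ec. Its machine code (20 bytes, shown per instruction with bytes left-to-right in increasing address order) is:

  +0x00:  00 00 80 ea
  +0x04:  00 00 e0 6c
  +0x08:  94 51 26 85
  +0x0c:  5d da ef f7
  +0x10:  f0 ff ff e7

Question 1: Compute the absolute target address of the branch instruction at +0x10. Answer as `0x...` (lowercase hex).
+0x10: f0 ff ff e7 ⇒ word 0xe7fffff0 (little)
  op=0xe7fffff0>>26=0x39 ⇒ bnz (J)
  imm: (w>>0)&0x3ffffff=0x3fffff0 (s26→-16) → #-16
  target = base 0x62ec + off 0x10 + 4 + imm -16 = 0x62f0

0x62f0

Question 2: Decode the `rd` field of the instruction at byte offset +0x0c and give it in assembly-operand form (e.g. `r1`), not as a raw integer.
r7

off 0x0c: read 5d da ef f7 as little → 0xf7efda5d
  top 6b → 0x3d → lsli [RI]
  rd: (w>>23)&0x7=0x7 → r7
  imm: (w>>0)&0x7fffff=0x6fda5d → #7330397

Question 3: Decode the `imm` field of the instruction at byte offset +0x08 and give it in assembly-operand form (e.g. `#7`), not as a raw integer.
@+08  little-endian(94 51 26 85) = 0x85265194
  top 6b → 0x21 → movi [RI]
  rd: (w>>23)&0x7=0x2 → r2
  imm: (w>>0)&0x7fffff=0x265194 → #2511252

#2511252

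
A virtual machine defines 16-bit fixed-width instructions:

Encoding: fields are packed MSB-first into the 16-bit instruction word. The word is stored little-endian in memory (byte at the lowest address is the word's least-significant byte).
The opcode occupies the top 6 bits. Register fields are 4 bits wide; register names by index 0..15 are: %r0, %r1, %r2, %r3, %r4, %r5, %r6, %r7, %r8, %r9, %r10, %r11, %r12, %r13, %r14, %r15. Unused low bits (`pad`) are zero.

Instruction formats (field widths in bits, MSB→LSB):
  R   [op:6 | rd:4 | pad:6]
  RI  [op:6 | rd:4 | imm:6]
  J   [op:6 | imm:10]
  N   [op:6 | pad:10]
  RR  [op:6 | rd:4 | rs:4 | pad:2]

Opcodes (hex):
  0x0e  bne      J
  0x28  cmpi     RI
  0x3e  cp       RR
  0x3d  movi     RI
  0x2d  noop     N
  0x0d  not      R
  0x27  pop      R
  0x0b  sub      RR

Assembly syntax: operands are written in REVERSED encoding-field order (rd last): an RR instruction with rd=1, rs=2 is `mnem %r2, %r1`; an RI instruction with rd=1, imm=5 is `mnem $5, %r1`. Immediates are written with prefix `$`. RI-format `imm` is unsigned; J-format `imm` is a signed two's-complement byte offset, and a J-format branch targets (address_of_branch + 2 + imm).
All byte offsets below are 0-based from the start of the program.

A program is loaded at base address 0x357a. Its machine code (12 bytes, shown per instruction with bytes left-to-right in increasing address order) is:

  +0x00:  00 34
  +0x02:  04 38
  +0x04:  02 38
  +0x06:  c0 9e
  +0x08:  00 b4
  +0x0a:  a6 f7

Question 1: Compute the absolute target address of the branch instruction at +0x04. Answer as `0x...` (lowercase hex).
0x3582

+0x04: 02 38 ⇒ word 0x3802 (little)
  op=0x3802>>10=0xe ⇒ bne (J)
  [9:0] imm=2 = $2
  target = base 0x357a + off 0x04 + 2 + imm 2 = 0x3582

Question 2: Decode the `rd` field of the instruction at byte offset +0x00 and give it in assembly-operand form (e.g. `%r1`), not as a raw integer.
off 0x00: read 00 34 as little → 0x3400
  top 6b → 0xd → not [R]
  rd@[9:6]=0x0 ⇒ %r0

%r0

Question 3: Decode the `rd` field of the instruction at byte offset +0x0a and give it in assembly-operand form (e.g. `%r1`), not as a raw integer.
%r14

[0a] a6 f7 → 0xf7a6
  op=0xf7a6>>10=0x3d ⇒ movi (RI)
  rd: (w>>6)&0xf=0xe → %r14
  imm: (w>>0)&0x3f=0x26 → $38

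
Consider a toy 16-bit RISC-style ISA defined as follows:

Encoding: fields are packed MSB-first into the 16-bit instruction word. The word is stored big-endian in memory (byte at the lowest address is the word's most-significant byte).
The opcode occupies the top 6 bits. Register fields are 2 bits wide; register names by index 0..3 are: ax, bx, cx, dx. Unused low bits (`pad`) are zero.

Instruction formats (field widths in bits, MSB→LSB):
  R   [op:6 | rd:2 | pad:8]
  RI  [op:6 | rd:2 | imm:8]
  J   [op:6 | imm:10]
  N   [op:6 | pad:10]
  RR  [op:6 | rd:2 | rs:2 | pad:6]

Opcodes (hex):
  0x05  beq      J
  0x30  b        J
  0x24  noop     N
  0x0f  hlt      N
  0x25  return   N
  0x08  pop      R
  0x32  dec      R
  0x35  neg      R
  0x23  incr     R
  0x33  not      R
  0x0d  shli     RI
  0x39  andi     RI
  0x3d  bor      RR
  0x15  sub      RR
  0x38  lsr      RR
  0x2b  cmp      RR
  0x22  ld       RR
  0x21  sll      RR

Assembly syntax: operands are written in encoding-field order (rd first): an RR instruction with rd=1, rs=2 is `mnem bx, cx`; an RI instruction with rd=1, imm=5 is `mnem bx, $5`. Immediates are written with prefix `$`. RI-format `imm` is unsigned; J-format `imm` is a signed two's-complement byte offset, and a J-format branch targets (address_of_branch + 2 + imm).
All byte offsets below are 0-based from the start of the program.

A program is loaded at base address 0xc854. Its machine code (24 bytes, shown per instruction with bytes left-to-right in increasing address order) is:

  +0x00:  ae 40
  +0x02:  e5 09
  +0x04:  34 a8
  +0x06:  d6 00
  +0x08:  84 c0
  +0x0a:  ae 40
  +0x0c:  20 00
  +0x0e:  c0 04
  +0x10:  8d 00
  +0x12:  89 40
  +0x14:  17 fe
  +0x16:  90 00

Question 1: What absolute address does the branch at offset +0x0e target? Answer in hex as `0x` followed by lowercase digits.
0xc868

+0x0e: c0 04 ⇒ word 0xc004 (big)
  opcode bits[15:10]=0x30: b/J
  imm: (w>>0)&0x3ff=0x4 → $4
  target = base 0xc854 + off 0x0e + 2 + imm 4 = 0xc868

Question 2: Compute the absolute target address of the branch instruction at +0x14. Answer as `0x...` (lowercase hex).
0xc868

off 0x14: read 17 fe as big → 0x17fe
  opcode bits[15:10]=0x5: beq/J
  imm: (w>>0)&0x3ff=0x3fe (s10→-2) → $-2
  target = base 0xc854 + off 0x14 + 2 + imm -2 = 0xc868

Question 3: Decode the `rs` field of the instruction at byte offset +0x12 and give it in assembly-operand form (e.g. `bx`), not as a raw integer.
off 0x12: read 89 40 as big → 0x8940
  top 6b → 0x22 → ld [RR]
  rd@[9:8]=0x1 ⇒ bx
  rs@[7:6]=0x1 ⇒ bx

bx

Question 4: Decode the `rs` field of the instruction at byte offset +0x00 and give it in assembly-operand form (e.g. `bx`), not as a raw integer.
bx

@+00  big-endian(ae 40) = 0xae40
  opcode bits[15:10]=0x2b: cmp/RR
  [9:8] rd=2 = cx
  [7:6] rs=1 = bx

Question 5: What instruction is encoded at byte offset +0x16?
[16] 90 00 → 0x9000
  top 6b → 0x24 → noop [N]

noop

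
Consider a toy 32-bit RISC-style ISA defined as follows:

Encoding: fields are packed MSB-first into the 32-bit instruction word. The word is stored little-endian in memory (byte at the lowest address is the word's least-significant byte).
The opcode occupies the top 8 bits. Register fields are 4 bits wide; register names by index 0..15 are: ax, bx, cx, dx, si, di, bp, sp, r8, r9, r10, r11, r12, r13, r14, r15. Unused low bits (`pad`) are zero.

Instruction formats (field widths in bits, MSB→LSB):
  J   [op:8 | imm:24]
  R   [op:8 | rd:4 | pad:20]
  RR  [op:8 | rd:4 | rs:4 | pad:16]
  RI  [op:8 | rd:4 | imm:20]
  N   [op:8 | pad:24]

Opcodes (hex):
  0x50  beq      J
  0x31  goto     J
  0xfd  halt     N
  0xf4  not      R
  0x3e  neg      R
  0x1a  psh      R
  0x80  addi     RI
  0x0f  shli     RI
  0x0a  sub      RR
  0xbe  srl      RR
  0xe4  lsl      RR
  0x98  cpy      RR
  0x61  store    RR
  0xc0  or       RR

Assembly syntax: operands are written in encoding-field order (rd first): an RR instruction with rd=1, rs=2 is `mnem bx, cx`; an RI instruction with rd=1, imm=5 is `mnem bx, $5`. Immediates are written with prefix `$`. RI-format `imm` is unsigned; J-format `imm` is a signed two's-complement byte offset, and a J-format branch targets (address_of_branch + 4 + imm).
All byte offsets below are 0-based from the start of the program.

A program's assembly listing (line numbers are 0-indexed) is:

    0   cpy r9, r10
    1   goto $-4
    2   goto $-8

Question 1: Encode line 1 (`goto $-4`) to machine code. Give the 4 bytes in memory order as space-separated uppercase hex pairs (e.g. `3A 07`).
FC FF FF 31

line 1 (goto): pack op=0x31:8|imm=-4:24 = 0x31fffffc; little→ fc ff ff 31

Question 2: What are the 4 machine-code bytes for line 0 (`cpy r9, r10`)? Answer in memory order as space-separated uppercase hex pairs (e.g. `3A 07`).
00 00 9A 98

L0: cpy op=0x98:8|rd=9:4|rs=10:4|pad=0:16 ⇒ 0x989a0000 ⇒ little 00 00 9a 98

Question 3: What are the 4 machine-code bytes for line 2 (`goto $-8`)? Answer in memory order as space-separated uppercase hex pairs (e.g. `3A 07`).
F8 FF FF 31

line 2 (goto): pack op=0x31:8|imm=-8:24 = 0x31fffff8; little→ f8 ff ff 31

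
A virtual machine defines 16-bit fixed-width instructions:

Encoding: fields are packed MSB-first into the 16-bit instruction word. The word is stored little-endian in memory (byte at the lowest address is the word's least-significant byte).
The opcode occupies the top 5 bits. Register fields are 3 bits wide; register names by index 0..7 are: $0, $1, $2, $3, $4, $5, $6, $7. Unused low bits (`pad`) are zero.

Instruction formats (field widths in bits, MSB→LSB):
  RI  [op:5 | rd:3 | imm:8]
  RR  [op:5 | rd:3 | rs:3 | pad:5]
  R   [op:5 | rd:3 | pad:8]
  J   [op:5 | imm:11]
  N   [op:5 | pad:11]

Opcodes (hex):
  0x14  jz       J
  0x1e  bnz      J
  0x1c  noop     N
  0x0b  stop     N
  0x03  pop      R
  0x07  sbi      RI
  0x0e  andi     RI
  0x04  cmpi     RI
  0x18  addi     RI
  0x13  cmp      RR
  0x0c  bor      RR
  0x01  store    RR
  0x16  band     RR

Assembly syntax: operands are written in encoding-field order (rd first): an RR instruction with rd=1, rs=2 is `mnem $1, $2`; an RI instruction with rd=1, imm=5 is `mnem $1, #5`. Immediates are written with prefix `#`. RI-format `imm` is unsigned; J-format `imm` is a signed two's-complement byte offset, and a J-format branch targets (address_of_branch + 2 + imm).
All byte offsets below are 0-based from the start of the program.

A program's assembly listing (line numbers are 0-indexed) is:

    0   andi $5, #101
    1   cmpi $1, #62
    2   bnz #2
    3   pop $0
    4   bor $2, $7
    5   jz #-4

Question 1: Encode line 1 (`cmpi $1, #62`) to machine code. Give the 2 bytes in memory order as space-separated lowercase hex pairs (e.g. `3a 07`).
3e 21

1. cmpi fields op=0x4:5|rd=1:3|imm=62:8 → word 213eh → 3e 21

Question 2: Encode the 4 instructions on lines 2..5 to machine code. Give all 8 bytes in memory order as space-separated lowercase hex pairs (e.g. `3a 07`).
L2: bnz op=0x1e:5|imm=2:11 ⇒ 0xf002 ⇒ little 02 f0
L3: pop op=0x3:5|rd=0:3|pad=0:8 ⇒ 0x1800 ⇒ little 00 18
L4: bor op=0xc:5|rd=2:3|rs=7:3|pad=0:5 ⇒ 0x62e0 ⇒ little e0 62
L5: jz op=0x14:5|imm=-4:11 ⇒ 0xa7fc ⇒ little fc a7

02 f0 00 18 e0 62 fc a7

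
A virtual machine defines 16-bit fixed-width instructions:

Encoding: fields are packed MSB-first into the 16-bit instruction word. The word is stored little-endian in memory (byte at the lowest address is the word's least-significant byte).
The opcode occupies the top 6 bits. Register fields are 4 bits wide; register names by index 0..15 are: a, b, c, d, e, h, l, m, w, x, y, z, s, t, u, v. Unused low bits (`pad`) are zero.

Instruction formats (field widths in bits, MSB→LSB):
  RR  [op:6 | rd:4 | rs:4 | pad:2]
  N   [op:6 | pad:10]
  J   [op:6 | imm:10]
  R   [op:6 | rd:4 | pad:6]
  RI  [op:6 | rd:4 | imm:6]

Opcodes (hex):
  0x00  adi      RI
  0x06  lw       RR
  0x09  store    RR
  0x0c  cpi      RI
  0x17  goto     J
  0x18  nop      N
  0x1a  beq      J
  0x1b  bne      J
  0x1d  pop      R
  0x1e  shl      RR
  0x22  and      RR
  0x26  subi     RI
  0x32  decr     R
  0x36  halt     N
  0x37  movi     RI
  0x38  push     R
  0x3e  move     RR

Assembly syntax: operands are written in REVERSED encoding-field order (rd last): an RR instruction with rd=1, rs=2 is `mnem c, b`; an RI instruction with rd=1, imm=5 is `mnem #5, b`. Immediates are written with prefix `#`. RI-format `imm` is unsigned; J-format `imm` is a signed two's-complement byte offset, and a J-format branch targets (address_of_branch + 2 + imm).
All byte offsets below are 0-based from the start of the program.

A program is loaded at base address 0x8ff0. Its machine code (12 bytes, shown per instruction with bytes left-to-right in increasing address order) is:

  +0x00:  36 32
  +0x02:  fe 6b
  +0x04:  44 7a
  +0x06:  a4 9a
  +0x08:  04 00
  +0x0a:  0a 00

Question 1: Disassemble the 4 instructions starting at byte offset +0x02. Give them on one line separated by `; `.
@+02  little-endian(fe 6b) = 0x6bfe
  opcode bits[15:10]=0x1a: beq/J
  imm@[9:0]=0x3fe (s10→-2) ⇒ #-2
@+04  little-endian(44 7a) = 0x7a44
  opcode bits[15:10]=0x1e: shl/RR
  rd@[9:6]=0x9 ⇒ x
  rs@[5:2]=0x1 ⇒ b
@+06  little-endian(a4 9a) = 0x9aa4
  opcode bits[15:10]=0x26: subi/RI
  rd@[9:6]=0xa ⇒ y
  imm@[5:0]=0x24 ⇒ #36
@+08  little-endian(04 00) = 0x0004
  opcode bits[15:10]=0x0: adi/RI
  rd@[9:6]=0x0 ⇒ a
  imm@[5:0]=0x4 ⇒ #4

beq #-2; shl b, x; subi #36, y; adi #4, a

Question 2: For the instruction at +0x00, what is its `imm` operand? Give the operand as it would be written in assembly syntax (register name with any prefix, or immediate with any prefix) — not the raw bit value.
@+00  little-endian(36 32) = 0x3236
  op=0x3236>>10=0xc ⇒ cpi (RI)
  rd@[9:6]=0x8 ⇒ w
  imm@[5:0]=0x36 ⇒ #54

#54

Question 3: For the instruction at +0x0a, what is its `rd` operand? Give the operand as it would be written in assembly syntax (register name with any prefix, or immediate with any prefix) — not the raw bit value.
a

[0a] 0a 00 → 0x000a
  top 6b → 0x0 → adi [RI]
  [9:6] rd=0 = a
  [5:0] imm=10 = #10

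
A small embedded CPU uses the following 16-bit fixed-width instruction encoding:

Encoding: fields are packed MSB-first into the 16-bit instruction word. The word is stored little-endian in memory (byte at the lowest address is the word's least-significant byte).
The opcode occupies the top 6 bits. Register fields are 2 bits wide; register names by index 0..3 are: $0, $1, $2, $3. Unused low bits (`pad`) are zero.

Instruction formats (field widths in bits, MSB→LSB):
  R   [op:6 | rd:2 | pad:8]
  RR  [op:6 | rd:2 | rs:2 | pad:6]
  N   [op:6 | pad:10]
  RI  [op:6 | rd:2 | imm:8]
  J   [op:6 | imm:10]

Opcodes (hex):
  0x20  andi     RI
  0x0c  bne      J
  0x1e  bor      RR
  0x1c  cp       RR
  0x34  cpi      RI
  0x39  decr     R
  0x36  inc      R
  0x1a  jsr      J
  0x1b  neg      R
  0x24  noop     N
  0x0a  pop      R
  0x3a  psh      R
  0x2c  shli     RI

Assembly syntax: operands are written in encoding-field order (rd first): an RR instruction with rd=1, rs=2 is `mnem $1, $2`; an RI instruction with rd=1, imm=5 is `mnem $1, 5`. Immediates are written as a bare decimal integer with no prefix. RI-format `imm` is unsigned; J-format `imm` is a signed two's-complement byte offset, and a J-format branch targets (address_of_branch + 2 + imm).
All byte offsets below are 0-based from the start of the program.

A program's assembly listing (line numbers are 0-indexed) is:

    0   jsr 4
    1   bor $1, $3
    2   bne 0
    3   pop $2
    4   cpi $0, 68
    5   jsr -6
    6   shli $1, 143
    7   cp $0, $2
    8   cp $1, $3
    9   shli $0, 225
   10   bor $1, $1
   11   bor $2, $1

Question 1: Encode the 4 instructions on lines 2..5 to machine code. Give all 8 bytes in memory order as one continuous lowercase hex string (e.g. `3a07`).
2. bne fields op=0xc:6|imm=0:10 → word 3000h → 00 30
3. pop fields op=0xa:6|rd=2:2|pad=0:8 → word 2a00h → 00 2a
4. cpi fields op=0x34:6|rd=0:2|imm=68:8 → word d044h → 44 d0
5. jsr fields op=0x1a:6|imm=-6:10 → word 6bfah → fa 6b

0030002a44d0fa6b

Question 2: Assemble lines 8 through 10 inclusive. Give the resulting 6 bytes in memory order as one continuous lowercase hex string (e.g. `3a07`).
line 8 (cp): pack op=0x1c:6|rd=1:2|rs=3:2|pad=0:6 = 0x71c0; little→ c0 71
line 9 (shli): pack op=0x2c:6|rd=0:2|imm=225:8 = 0xb0e1; little→ e1 b0
line 10 (bor): pack op=0x1e:6|rd=1:2|rs=1:2|pad=0:6 = 0x7940; little→ 40 79

c071e1b04079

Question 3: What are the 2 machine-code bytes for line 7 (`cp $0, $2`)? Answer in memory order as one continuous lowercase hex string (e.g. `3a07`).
7. cp fields op=0x1c:6|rd=0:2|rs=2:2|pad=0:6 → word 7080h → 80 70

8070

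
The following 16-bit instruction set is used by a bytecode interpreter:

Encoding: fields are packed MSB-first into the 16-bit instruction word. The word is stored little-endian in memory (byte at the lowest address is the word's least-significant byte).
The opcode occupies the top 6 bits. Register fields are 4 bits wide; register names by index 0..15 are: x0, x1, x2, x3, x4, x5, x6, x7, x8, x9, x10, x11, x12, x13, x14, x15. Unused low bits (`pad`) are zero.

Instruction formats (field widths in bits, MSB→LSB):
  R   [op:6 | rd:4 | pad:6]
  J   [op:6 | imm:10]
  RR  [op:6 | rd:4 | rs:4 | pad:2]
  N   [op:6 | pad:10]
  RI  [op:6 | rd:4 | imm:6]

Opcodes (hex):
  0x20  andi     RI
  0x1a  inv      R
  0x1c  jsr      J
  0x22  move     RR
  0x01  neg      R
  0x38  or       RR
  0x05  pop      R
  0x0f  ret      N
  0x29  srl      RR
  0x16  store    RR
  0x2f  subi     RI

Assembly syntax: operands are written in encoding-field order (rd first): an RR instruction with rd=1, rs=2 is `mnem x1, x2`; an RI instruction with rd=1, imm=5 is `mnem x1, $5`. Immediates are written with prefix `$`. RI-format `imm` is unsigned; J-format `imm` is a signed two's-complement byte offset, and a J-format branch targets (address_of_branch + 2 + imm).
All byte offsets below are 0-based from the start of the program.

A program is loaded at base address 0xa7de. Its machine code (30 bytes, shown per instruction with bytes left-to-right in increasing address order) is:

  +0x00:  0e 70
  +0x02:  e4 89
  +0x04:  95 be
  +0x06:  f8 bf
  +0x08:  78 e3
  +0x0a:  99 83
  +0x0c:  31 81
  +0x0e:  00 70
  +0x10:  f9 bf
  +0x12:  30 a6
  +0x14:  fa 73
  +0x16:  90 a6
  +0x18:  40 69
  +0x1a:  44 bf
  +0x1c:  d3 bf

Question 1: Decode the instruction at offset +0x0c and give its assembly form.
andi x4, $49

@+0c  little-endian(31 81) = 0x8131
  op=0x8131>>10=0x20 ⇒ andi (RI)
  rd@[9:6]=0x4 ⇒ x4
  imm@[5:0]=0x31 ⇒ $49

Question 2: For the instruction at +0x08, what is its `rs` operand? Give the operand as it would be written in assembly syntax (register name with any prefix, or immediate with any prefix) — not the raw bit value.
[08] 78 e3 → 0xe378
  op=0xe378>>10=0x38 ⇒ or (RR)
  rd@[9:6]=0xd ⇒ x13
  rs@[5:2]=0xe ⇒ x14

x14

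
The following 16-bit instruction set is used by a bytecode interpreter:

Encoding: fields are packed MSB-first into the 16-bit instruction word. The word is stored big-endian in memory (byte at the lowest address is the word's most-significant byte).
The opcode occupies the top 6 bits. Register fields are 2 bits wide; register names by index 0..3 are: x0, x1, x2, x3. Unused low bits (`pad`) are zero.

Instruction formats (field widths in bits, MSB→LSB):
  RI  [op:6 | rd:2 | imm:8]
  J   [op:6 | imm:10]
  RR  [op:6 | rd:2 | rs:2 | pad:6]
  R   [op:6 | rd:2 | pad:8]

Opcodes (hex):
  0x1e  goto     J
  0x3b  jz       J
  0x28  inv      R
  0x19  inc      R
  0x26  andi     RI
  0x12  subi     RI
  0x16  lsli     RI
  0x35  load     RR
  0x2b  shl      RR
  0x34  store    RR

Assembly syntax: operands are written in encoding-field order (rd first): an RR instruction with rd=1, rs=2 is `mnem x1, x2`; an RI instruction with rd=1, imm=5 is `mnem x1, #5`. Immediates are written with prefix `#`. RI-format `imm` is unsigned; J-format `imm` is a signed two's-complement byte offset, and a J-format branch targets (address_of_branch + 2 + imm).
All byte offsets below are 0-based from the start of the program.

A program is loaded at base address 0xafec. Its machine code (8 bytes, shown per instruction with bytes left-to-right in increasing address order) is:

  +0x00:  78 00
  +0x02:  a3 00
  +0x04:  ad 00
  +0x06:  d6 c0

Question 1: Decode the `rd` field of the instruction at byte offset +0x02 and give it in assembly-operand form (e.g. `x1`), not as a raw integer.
x3

+0x02: a3 00 ⇒ word 0xa300 (big)
  opcode bits[15:10]=0x28: inv/R
  rd@[9:8]=0x3 ⇒ x3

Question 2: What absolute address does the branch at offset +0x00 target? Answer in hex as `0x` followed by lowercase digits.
@+00  big-endian(78 00) = 0x7800
  op=0x7800>>10=0x1e ⇒ goto (J)
  [9:0] imm=0 = #0
  target = base 0xafec + off 0x00 + 2 + imm 0 = 0xafee

0xafee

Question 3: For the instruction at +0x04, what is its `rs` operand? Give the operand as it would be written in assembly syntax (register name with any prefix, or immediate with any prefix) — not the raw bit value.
x0

+0x04: ad 00 ⇒ word 0xad00 (big)
  top 6b → 0x2b → shl [RR]
  [9:8] rd=1 = x1
  [7:6] rs=0 = x0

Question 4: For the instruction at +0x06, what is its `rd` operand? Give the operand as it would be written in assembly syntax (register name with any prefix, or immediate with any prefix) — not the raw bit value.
[06] d6 c0 → 0xd6c0
  top 6b → 0x35 → load [RR]
  rd: (w>>8)&0x3=0x2 → x2
  rs: (w>>6)&0x3=0x3 → x3

x2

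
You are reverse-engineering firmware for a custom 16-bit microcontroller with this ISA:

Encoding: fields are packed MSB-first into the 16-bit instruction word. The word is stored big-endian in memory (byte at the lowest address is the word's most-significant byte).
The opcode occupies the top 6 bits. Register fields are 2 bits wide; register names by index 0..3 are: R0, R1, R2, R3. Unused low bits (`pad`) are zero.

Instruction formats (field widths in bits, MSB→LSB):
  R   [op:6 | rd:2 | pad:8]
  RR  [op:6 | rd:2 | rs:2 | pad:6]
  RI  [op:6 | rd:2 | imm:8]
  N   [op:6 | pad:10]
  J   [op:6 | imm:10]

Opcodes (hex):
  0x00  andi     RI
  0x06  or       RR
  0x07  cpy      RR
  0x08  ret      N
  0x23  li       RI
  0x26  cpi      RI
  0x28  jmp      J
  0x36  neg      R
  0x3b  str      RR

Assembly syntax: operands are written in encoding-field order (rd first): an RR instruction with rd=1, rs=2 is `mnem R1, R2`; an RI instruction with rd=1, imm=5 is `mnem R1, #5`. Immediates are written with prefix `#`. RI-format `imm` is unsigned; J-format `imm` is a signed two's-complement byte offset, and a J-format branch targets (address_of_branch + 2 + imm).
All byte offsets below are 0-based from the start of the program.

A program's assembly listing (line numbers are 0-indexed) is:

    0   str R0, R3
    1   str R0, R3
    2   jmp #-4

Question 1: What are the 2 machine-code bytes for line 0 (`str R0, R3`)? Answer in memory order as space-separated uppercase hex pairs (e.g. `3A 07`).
0. str fields op=0x3b:6|rd=0:2|rs=3:2|pad=0:6 → word ecc0h → ec c0

EC C0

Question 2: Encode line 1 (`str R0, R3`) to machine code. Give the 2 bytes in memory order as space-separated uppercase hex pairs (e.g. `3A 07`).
EC C0

L1: str op=0x3b:6|rd=0:2|rs=3:2|pad=0:6 ⇒ 0xecc0 ⇒ big ec c0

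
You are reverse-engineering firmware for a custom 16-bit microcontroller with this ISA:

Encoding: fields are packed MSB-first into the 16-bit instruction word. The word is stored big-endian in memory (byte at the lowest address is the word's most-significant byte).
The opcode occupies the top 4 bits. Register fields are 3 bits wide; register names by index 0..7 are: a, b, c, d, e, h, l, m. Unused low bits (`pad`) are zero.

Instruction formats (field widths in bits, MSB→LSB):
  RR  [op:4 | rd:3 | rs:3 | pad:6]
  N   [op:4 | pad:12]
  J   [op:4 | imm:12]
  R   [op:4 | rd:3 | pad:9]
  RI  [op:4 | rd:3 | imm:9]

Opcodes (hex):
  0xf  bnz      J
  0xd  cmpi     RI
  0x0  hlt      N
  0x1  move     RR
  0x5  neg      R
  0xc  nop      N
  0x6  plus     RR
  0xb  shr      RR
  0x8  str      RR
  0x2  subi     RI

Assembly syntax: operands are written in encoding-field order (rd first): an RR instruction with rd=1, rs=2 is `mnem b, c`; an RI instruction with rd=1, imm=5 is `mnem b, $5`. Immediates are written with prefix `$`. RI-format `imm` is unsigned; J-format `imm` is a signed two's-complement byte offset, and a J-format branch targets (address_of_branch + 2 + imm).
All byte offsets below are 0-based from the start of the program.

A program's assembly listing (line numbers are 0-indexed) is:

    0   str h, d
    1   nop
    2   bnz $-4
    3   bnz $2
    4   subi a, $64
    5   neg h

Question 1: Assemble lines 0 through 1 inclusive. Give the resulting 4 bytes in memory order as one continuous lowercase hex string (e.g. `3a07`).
line 0 (str): pack op=0x8:4|rd=5:3|rs=3:3|pad=0:6 = 0x8ac0; big→ 8a c0
line 1 (nop): pack op=0xc:4|pad=0:12 = 0xc000; big→ c0 00

8ac0c000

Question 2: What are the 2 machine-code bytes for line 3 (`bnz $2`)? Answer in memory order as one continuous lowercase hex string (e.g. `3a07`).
3. bnz fields op=0xf:4|imm=2:12 → word f002h → f0 02

f002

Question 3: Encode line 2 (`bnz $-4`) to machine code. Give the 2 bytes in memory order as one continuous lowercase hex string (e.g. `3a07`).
fffc

line 2 (bnz): pack op=0xf:4|imm=-4:12 = 0xfffc; big→ ff fc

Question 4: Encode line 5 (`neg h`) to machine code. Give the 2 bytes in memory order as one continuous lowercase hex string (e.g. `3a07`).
L5: neg op=0x5:4|rd=5:3|pad=0:9 ⇒ 0x5a00 ⇒ big 5a 00

5a00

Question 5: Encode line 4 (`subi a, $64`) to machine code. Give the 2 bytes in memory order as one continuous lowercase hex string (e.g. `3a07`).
L4: subi op=0x2:4|rd=0:3|imm=64:9 ⇒ 0x2040 ⇒ big 20 40

2040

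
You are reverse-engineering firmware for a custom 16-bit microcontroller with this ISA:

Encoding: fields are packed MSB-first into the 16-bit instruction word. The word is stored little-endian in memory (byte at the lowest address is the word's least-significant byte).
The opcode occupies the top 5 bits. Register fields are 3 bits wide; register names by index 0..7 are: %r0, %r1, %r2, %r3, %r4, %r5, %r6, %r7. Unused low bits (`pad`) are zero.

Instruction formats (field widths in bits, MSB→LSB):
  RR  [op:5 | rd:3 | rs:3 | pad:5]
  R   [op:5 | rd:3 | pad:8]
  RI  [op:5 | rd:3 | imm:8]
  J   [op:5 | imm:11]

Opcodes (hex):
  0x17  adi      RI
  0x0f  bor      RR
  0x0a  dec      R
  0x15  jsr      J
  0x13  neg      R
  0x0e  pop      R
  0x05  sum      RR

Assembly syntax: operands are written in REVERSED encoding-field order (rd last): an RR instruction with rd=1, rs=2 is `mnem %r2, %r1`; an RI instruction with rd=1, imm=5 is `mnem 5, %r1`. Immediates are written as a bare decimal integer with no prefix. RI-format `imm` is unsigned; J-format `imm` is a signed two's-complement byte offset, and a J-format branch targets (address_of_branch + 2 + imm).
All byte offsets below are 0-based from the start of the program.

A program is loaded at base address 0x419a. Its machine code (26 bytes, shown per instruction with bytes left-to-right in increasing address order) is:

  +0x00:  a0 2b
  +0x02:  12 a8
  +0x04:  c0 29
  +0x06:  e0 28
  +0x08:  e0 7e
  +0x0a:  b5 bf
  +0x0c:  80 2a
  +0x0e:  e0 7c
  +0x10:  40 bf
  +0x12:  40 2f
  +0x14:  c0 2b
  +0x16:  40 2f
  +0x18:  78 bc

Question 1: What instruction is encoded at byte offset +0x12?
sum %r2, %r7

off 0x12: read 40 2f as little → 0x2f40
  top 5b → 0x5 → sum [RR]
  [10:8] rd=7 = %r7
  [7:5] rs=2 = %r2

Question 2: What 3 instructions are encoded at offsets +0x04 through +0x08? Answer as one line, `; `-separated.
sum %r6, %r1; sum %r7, %r0; bor %r7, %r6

+0x04: c0 29 ⇒ word 0x29c0 (little)
  top 5b → 0x5 → sum [RR]
  rd: (w>>8)&0x7=0x1 → %r1
  rs: (w>>5)&0x7=0x6 → %r6
+0x06: e0 28 ⇒ word 0x28e0 (little)
  top 5b → 0x5 → sum [RR]
  rd: (w>>8)&0x7=0x0 → %r0
  rs: (w>>5)&0x7=0x7 → %r7
+0x08: e0 7e ⇒ word 0x7ee0 (little)
  top 5b → 0xf → bor [RR]
  rd: (w>>8)&0x7=0x6 → %r6
  rs: (w>>5)&0x7=0x7 → %r7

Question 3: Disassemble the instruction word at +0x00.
@+00  little-endian(a0 2b) = 0x2ba0
  opcode bits[15:11]=0x5: sum/RR
  rd: (w>>8)&0x7=0x3 → %r3
  rs: (w>>5)&0x7=0x5 → %r5

sum %r5, %r3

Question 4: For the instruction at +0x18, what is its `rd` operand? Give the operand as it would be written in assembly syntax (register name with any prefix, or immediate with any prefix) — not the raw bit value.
%r4

@+18  little-endian(78 bc) = 0xbc78
  op=0xbc78>>11=0x17 ⇒ adi (RI)
  [10:8] rd=4 = %r4
  [7:0] imm=120 = 120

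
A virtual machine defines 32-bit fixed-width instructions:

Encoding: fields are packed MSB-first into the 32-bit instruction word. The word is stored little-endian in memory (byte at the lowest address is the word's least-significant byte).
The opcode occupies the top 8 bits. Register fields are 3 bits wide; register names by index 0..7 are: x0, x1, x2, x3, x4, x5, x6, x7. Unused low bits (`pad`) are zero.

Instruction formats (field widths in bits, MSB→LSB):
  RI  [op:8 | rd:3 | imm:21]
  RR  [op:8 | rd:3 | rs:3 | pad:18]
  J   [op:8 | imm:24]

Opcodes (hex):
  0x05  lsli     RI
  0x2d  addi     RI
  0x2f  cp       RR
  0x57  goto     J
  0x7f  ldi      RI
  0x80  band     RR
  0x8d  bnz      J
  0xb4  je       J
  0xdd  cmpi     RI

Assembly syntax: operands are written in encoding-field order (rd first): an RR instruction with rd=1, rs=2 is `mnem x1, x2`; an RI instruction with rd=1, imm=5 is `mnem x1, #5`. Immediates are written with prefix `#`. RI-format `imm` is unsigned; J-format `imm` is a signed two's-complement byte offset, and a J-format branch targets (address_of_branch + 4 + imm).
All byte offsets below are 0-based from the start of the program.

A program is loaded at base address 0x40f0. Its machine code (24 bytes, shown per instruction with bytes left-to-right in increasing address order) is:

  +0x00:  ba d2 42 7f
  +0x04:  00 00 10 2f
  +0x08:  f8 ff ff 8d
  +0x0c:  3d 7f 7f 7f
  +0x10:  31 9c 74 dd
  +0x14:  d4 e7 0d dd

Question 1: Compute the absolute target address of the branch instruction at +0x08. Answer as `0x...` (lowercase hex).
+0x08: f8 ff ff 8d ⇒ word 0x8dfffff8 (little)
  opcode bits[31:24]=0x8d: bnz/J
  [23:0] imm=16777208 (s24→-8) = #-8
  target = base 0x40f0 + off 0x08 + 4 + imm -8 = 0x40f4

0x40f4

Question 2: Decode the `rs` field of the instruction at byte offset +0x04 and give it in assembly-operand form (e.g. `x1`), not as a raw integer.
[04] 00 00 10 2f → 0x2f100000
  opcode bits[31:24]=0x2f: cp/RR
  rd: (w>>21)&0x7=0x0 → x0
  rs: (w>>18)&0x7=0x4 → x4

x4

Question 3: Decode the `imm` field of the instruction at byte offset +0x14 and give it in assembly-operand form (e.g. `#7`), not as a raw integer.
off 0x14: read d4 e7 0d dd as little → 0xdd0de7d4
  opcode bits[31:24]=0xdd: cmpi/RI
  rd@[23:21]=0x0 ⇒ x0
  imm@[20:0]=0xde7d4 ⇒ #911316

#911316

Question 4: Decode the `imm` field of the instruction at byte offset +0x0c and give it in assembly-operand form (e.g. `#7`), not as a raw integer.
#2064189

@+0c  little-endian(3d 7f 7f 7f) = 0x7f7f7f3d
  opcode bits[31:24]=0x7f: ldi/RI
  rd: (w>>21)&0x7=0x3 → x3
  imm: (w>>0)&0x1fffff=0x1f7f3d → #2064189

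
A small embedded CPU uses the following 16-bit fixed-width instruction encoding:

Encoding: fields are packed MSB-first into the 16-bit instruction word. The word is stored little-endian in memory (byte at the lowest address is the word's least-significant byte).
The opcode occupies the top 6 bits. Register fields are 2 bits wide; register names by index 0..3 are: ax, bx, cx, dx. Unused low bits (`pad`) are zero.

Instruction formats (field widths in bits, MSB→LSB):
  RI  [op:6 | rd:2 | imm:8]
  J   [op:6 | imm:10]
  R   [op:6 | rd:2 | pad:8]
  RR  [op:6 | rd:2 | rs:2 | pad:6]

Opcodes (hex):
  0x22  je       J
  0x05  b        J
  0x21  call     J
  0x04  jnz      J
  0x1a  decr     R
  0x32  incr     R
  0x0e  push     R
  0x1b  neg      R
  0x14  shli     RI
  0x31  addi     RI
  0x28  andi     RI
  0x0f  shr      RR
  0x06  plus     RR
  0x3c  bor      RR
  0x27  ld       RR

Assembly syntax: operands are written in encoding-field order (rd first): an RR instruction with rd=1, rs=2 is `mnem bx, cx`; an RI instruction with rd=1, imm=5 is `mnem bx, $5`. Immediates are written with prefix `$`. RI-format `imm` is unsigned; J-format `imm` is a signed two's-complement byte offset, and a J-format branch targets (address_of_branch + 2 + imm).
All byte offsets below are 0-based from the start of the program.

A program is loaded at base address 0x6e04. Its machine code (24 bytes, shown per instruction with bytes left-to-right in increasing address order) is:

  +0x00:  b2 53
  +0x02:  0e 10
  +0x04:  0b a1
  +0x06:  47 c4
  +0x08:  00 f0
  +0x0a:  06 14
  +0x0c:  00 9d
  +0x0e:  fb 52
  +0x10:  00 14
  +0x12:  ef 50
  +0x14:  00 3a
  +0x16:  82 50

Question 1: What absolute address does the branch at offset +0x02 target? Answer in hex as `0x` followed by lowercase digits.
[02] 0e 10 → 0x100e
  top 6b → 0x4 → jnz [J]
  [9:0] imm=14 = $14
  target = base 0x6e04 + off 0x02 + 2 + imm 14 = 0x6e16

0x6e16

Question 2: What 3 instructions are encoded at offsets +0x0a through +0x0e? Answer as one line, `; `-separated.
b $6; ld bx, ax; shli cx, $251

+0x0a: 06 14 ⇒ word 0x1406 (little)
  op=0x1406>>10=0x5 ⇒ b (J)
  imm@[9:0]=0x6 ⇒ $6
+0x0c: 00 9d ⇒ word 0x9d00 (little)
  op=0x9d00>>10=0x27 ⇒ ld (RR)
  rd@[9:8]=0x1 ⇒ bx
  rs@[7:6]=0x0 ⇒ ax
+0x0e: fb 52 ⇒ word 0x52fb (little)
  op=0x52fb>>10=0x14 ⇒ shli (RI)
  rd@[9:8]=0x2 ⇒ cx
  imm@[7:0]=0xfb ⇒ $251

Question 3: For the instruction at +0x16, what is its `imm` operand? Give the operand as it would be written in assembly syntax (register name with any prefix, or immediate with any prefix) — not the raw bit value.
+0x16: 82 50 ⇒ word 0x5082 (little)
  op=0x5082>>10=0x14 ⇒ shli (RI)
  rd: (w>>8)&0x3=0x0 → ax
  imm: (w>>0)&0xff=0x82 → $130

$130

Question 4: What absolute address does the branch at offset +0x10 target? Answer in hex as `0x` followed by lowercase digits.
+0x10: 00 14 ⇒ word 0x1400 (little)
  top 6b → 0x5 → b [J]
  [9:0] imm=0 = $0
  target = base 0x6e04 + off 0x10 + 2 + imm 0 = 0x6e16

0x6e16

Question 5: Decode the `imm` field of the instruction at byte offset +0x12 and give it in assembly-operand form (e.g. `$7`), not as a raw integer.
+0x12: ef 50 ⇒ word 0x50ef (little)
  top 6b → 0x14 → shli [RI]
  [9:8] rd=0 = ax
  [7:0] imm=239 = $239

$239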